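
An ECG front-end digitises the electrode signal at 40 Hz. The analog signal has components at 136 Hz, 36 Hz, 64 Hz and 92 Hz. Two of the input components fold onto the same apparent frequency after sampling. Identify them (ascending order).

64 Hz, 136 Hz

fs/2 = 20 Hz.
136 Hz mod fs = 16 Hz.
16 Hz ≤ fs/2 = 20 Hz, appears at 16 Hz.
36 Hz > fs/2 = 20 Hz, folds to fs − 36 Hz = 4 Hz.
64 Hz mod fs = 24 Hz.
24 Hz > fs/2 = 20 Hz, folds to fs − 24 Hz = 16 Hz.
92 Hz mod fs = 12 Hz.
12 Hz ≤ fs/2 = 20 Hz, appears at 12 Hz.
64 Hz and 136 Hz both map to 16 Hz.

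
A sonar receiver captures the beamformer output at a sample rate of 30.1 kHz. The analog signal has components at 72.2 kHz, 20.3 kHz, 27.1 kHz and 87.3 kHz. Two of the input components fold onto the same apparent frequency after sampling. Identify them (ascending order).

fs/2 = 15.05 kHz.
72.2 kHz mod fs = 12 kHz.
12 kHz ≤ fs/2 = 15.05 kHz, appears at 12 kHz.
20.3 kHz > fs/2 = 15.05 kHz, folds to fs − 20.3 kHz = 9.8 kHz.
27.1 kHz > fs/2 = 15.05 kHz, folds to fs − 27.1 kHz = 3 kHz.
87.3 kHz mod fs = 27.1 kHz.
27.1 kHz > fs/2 = 15.05 kHz, folds to fs − 27.1 kHz = 3 kHz.
27.1 kHz and 87.3 kHz both map to 3 kHz.

27.1 kHz, 87.3 kHz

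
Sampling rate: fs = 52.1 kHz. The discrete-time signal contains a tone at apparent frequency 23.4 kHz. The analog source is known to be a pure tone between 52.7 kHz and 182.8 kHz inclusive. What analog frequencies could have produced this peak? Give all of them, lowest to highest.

Frequencies that alias to 23.4 kHz are k·fs ± 23.4 kHz for integer k ≥ 0.
k=0: 23.4 kHz.
k=1: 28.7 kHz, 75.5 kHz.
k=2: 80.8 kHz, 127.6 kHz.
k=3: 132.9 kHz, 179.7 kHz.
k=4: 185 kHz, 231.8 kHz.
Within [52.7 kHz, 182.8 kHz]: 75.5 kHz, 80.8 kHz, 127.6 kHz, 132.9 kHz, 179.7 kHz.

75.5 kHz, 80.8 kHz, 127.6 kHz, 132.9 kHz, 179.7 kHz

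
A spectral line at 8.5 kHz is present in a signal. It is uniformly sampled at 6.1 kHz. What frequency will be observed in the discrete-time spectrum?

8.5 kHz mod fs = 2.4 kHz.
2.4 kHz ≤ fs/2 = 3.05 kHz, appears at 2.4 kHz.

2.4 kHz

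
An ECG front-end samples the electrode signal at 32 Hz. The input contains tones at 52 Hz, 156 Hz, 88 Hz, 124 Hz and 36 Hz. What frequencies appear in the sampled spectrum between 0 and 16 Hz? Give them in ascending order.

fs/2 = 16 Hz.
52 Hz mod fs = 20 Hz.
20 Hz > fs/2 = 16 Hz, folds to fs − 20 Hz = 12 Hz.
156 Hz mod fs = 28 Hz.
28 Hz > fs/2 = 16 Hz, folds to fs − 28 Hz = 4 Hz.
88 Hz mod fs = 24 Hz.
24 Hz > fs/2 = 16 Hz, folds to fs − 24 Hz = 8 Hz.
124 Hz mod fs = 28 Hz.
28 Hz > fs/2 = 16 Hz, folds to fs − 28 Hz = 4 Hz.
36 Hz mod fs = 4 Hz.
4 Hz ≤ fs/2 = 16 Hz, appears at 4 Hz.
Distinct values: {4 Hz, 8 Hz, 12 Hz}.

4 Hz, 8 Hz, 12 Hz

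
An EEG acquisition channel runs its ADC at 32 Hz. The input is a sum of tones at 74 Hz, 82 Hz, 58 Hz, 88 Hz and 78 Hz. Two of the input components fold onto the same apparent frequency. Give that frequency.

14 Hz

fs/2 = 16 Hz.
74 Hz mod fs = 10 Hz.
10 Hz ≤ fs/2 = 16 Hz, appears at 10 Hz.
82 Hz mod fs = 18 Hz.
18 Hz > fs/2 = 16 Hz, folds to fs − 18 Hz = 14 Hz.
58 Hz mod fs = 26 Hz.
26 Hz > fs/2 = 16 Hz, folds to fs − 26 Hz = 6 Hz.
88 Hz mod fs = 24 Hz.
24 Hz > fs/2 = 16 Hz, folds to fs − 24 Hz = 8 Hz.
78 Hz mod fs = 14 Hz.
14 Hz ≤ fs/2 = 16 Hz, appears at 14 Hz.
78 Hz and 82 Hz both map to 14 Hz.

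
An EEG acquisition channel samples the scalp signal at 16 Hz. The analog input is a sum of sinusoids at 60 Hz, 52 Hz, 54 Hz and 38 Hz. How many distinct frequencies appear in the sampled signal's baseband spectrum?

2

fs/2 = 8 Hz.
60 Hz mod fs = 12 Hz.
12 Hz > fs/2 = 8 Hz, folds to fs − 12 Hz = 4 Hz.
52 Hz mod fs = 4 Hz.
4 Hz ≤ fs/2 = 8 Hz, appears at 4 Hz.
54 Hz mod fs = 6 Hz.
6 Hz ≤ fs/2 = 8 Hz, appears at 6 Hz.
38 Hz mod fs = 6 Hz.
6 Hz ≤ fs/2 = 8 Hz, appears at 6 Hz.
Distinct values: {4 Hz, 6 Hz} → 2.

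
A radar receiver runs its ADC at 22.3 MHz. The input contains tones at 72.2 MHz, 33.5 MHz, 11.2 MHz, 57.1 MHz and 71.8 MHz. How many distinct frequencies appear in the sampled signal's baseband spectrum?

4

fs/2 = 11.15 MHz.
72.2 MHz mod fs = 5.3 MHz.
5.3 MHz ≤ fs/2 = 11.15 MHz, appears at 5.3 MHz.
33.5 MHz mod fs = 11.2 MHz.
11.2 MHz > fs/2 = 11.15 MHz, folds to fs − 11.2 MHz = 11.1 MHz.
11.2 MHz > fs/2 = 11.15 MHz, folds to fs − 11.2 MHz = 11.1 MHz.
57.1 MHz mod fs = 12.5 MHz.
12.5 MHz > fs/2 = 11.15 MHz, folds to fs − 12.5 MHz = 9.8 MHz.
71.8 MHz mod fs = 4.9 MHz.
4.9 MHz ≤ fs/2 = 11.15 MHz, appears at 4.9 MHz.
Distinct values: {4.9 MHz, 5.3 MHz, 9.8 MHz, 11.1 MHz} → 4.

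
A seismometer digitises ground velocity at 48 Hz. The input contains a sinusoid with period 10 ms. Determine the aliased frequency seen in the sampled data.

T = 10 ms → f = 1/T = 100 Hz.
100 Hz mod fs = 4 Hz.
4 Hz ≤ fs/2 = 24 Hz, appears at 4 Hz.

4 Hz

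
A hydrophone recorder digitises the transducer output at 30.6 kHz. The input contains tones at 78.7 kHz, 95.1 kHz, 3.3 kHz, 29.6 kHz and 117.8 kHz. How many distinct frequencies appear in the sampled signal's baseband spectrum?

4

fs/2 = 15.3 kHz.
78.7 kHz mod fs = 17.5 kHz.
17.5 kHz > fs/2 = 15.3 kHz, folds to fs − 17.5 kHz = 13.1 kHz.
95.1 kHz mod fs = 3.3 kHz.
3.3 kHz ≤ fs/2 = 15.3 kHz, appears at 3.3 kHz.
3.3 kHz ≤ fs/2 = 15.3 kHz, passes unchanged.
29.6 kHz > fs/2 = 15.3 kHz, folds to fs − 29.6 kHz = 1 kHz.
117.8 kHz mod fs = 26 kHz.
26 kHz > fs/2 = 15.3 kHz, folds to fs − 26 kHz = 4.6 kHz.
Distinct values: {1 kHz, 3.3 kHz, 4.6 kHz, 13.1 kHz} → 4.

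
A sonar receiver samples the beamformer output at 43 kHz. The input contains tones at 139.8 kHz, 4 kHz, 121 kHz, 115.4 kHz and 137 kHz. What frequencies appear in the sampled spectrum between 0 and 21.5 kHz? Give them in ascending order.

fs/2 = 21.5 kHz.
139.8 kHz mod fs = 10.8 kHz.
10.8 kHz ≤ fs/2 = 21.5 kHz, appears at 10.8 kHz.
4 kHz ≤ fs/2 = 21.5 kHz, passes unchanged.
121 kHz mod fs = 35 kHz.
35 kHz > fs/2 = 21.5 kHz, folds to fs − 35 kHz = 8 kHz.
115.4 kHz mod fs = 29.4 kHz.
29.4 kHz > fs/2 = 21.5 kHz, folds to fs − 29.4 kHz = 13.6 kHz.
137 kHz mod fs = 8 kHz.
8 kHz ≤ fs/2 = 21.5 kHz, appears at 8 kHz.
Distinct values: {4 kHz, 8 kHz, 10.8 kHz, 13.6 kHz}.

4 kHz, 8 kHz, 10.8 kHz, 13.6 kHz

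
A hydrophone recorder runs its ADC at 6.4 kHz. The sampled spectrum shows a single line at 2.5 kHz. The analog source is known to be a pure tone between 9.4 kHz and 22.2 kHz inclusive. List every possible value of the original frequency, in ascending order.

Frequencies that alias to 2.5 kHz are k·fs ± 2.5 kHz for integer k ≥ 0.
k=0: 2.5 kHz.
k=1: 3.9 kHz, 8.9 kHz.
k=2: 10.3 kHz, 15.3 kHz.
k=3: 16.7 kHz, 21.7 kHz.
k=4: 23.1 kHz, 28.1 kHz.
Within [9.4 kHz, 22.2 kHz]: 10.3 kHz, 15.3 kHz, 16.7 kHz, 21.7 kHz.

10.3 kHz, 15.3 kHz, 16.7 kHz, 21.7 kHz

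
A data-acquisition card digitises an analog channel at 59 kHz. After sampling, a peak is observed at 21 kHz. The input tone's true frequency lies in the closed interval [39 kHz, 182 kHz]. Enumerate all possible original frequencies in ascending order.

Frequencies that alias to 21 kHz are k·fs ± 21 kHz for integer k ≥ 0.
k=0: 21 kHz.
k=1: 38 kHz, 80 kHz.
k=2: 97 kHz, 139 kHz.
k=3: 156 kHz, 198 kHz.
k=4: 215 kHz, 257 kHz.
Within [39 kHz, 182 kHz]: 80 kHz, 97 kHz, 139 kHz, 156 kHz.

80 kHz, 97 kHz, 139 kHz, 156 kHz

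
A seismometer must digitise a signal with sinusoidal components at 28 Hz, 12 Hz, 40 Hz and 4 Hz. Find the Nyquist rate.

80 Hz

Highest-frequency component: 40 Hz.
Nyquist rate = 2 × 40 Hz = 80 Hz.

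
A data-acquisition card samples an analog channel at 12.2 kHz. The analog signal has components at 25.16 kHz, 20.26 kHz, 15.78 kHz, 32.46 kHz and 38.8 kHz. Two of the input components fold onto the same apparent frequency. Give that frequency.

4.14 kHz

fs/2 = 6.1 kHz.
25.16 kHz mod fs = 0.76 kHz.
0.76 kHz ≤ fs/2 = 6.1 kHz, appears at 0.76 kHz.
20.26 kHz mod fs = 8.06 kHz.
8.06 kHz > fs/2 = 6.1 kHz, folds to fs − 8.06 kHz = 4.14 kHz.
15.78 kHz mod fs = 3.58 kHz.
3.58 kHz ≤ fs/2 = 6.1 kHz, appears at 3.58 kHz.
32.46 kHz mod fs = 8.06 kHz.
8.06 kHz > fs/2 = 6.1 kHz, folds to fs − 8.06 kHz = 4.14 kHz.
38.8 kHz mod fs = 2.2 kHz.
2.2 kHz ≤ fs/2 = 6.1 kHz, appears at 2.2 kHz.
20.26 kHz and 32.46 kHz both map to 4.14 kHz.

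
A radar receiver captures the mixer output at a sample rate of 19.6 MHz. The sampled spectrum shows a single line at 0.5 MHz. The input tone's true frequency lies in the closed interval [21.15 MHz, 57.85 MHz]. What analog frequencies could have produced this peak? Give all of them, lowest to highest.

Frequencies that alias to 0.5 MHz are k·fs ± 0.5 MHz for integer k ≥ 0.
k=0: 0.5 MHz.
k=1: 19.1 MHz, 20.1 MHz.
k=2: 38.7 MHz, 39.7 MHz.
k=3: 58.3 MHz, 59.3 MHz.
Within [21.15 MHz, 57.85 MHz]: 38.7 MHz, 39.7 MHz.

38.7 MHz, 39.7 MHz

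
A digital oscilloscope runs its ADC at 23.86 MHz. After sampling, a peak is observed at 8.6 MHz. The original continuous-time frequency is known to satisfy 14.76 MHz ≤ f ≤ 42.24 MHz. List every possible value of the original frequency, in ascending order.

Frequencies that alias to 8.6 MHz are k·fs ± 8.6 MHz for integer k ≥ 0.
k=0: 8.6 MHz.
k=1: 15.26 MHz, 32.46 MHz.
k=2: 39.12 MHz, 56.32 MHz.
k=3: 62.98 MHz, 80.18 MHz.
Within [14.76 MHz, 42.24 MHz]: 15.26 MHz, 32.46 MHz, 39.12 MHz.

15.26 MHz, 32.46 MHz, 39.12 MHz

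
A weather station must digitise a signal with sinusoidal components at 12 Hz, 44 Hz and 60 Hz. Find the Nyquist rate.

Highest-frequency component: 60 Hz.
Nyquist rate = 2 × 60 Hz = 120 Hz.

120 Hz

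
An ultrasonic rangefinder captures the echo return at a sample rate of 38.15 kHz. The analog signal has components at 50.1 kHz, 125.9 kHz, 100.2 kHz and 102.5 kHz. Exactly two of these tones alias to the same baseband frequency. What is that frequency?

11.95 kHz

fs/2 = 19.075 kHz.
50.1 kHz mod fs = 11.95 kHz.
11.95 kHz ≤ fs/2 = 19.075 kHz, appears at 11.95 kHz.
125.9 kHz mod fs = 11.45 kHz.
11.45 kHz ≤ fs/2 = 19.075 kHz, appears at 11.45 kHz.
100.2 kHz mod fs = 23.9 kHz.
23.9 kHz > fs/2 = 19.075 kHz, folds to fs − 23.9 kHz = 14.25 kHz.
102.5 kHz mod fs = 26.2 kHz.
26.2 kHz > fs/2 = 19.075 kHz, folds to fs − 26.2 kHz = 11.95 kHz.
50.1 kHz and 102.5 kHz both map to 11.95 kHz.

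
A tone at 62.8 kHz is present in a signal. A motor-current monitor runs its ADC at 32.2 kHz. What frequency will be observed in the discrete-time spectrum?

1.6 kHz

62.8 kHz mod fs = 30.6 kHz.
30.6 kHz > fs/2 = 16.1 kHz, folds to fs − 30.6 kHz = 1.6 kHz.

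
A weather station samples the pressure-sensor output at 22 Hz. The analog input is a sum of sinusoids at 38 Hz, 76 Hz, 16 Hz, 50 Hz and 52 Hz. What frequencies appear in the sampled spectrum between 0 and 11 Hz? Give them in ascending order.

6 Hz, 8 Hz, 10 Hz

fs/2 = 11 Hz.
38 Hz mod fs = 16 Hz.
16 Hz > fs/2 = 11 Hz, folds to fs − 16 Hz = 6 Hz.
76 Hz mod fs = 10 Hz.
10 Hz ≤ fs/2 = 11 Hz, appears at 10 Hz.
16 Hz > fs/2 = 11 Hz, folds to fs − 16 Hz = 6 Hz.
50 Hz mod fs = 6 Hz.
6 Hz ≤ fs/2 = 11 Hz, appears at 6 Hz.
52 Hz mod fs = 8 Hz.
8 Hz ≤ fs/2 = 11 Hz, appears at 8 Hz.
Distinct values: {6 Hz, 8 Hz, 10 Hz}.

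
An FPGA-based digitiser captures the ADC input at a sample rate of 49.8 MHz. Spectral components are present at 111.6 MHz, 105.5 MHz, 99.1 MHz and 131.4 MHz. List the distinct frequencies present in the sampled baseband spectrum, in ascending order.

0.5 MHz, 5.9 MHz, 12 MHz, 18 MHz

fs/2 = 24.9 MHz.
111.6 MHz mod fs = 12 MHz.
12 MHz ≤ fs/2 = 24.9 MHz, appears at 12 MHz.
105.5 MHz mod fs = 5.9 MHz.
5.9 MHz ≤ fs/2 = 24.9 MHz, appears at 5.9 MHz.
99.1 MHz mod fs = 49.3 MHz.
49.3 MHz > fs/2 = 24.9 MHz, folds to fs − 49.3 MHz = 0.5 MHz.
131.4 MHz mod fs = 31.8 MHz.
31.8 MHz > fs/2 = 24.9 MHz, folds to fs − 31.8 MHz = 18 MHz.
Distinct values: {0.5 MHz, 5.9 MHz, 12 MHz, 18 MHz}.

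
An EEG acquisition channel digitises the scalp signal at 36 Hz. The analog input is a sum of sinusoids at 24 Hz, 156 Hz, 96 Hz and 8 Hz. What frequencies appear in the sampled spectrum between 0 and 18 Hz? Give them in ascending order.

8 Hz, 12 Hz

fs/2 = 18 Hz.
24 Hz > fs/2 = 18 Hz, folds to fs − 24 Hz = 12 Hz.
156 Hz mod fs = 12 Hz.
12 Hz ≤ fs/2 = 18 Hz, appears at 12 Hz.
96 Hz mod fs = 24 Hz.
24 Hz > fs/2 = 18 Hz, folds to fs − 24 Hz = 12 Hz.
8 Hz ≤ fs/2 = 18 Hz, passes unchanged.
Distinct values: {8 Hz, 12 Hz}.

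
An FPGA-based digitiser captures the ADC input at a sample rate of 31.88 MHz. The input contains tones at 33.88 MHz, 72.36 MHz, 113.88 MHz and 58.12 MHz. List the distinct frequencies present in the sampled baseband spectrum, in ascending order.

2 MHz, 5.64 MHz, 8.6 MHz, 13.64 MHz

fs/2 = 15.94 MHz.
33.88 MHz mod fs = 2 MHz.
2 MHz ≤ fs/2 = 15.94 MHz, appears at 2 MHz.
72.36 MHz mod fs = 8.6 MHz.
8.6 MHz ≤ fs/2 = 15.94 MHz, appears at 8.6 MHz.
113.88 MHz mod fs = 18.24 MHz.
18.24 MHz > fs/2 = 15.94 MHz, folds to fs − 18.24 MHz = 13.64 MHz.
58.12 MHz mod fs = 26.24 MHz.
26.24 MHz > fs/2 = 15.94 MHz, folds to fs − 26.24 MHz = 5.64 MHz.
Distinct values: {2 MHz, 5.64 MHz, 8.6 MHz, 13.64 MHz}.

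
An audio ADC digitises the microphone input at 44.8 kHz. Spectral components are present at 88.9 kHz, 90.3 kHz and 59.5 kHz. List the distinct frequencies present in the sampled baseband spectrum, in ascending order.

fs/2 = 22.4 kHz.
88.9 kHz mod fs = 44.1 kHz.
44.1 kHz > fs/2 = 22.4 kHz, folds to fs − 44.1 kHz = 0.7 kHz.
90.3 kHz mod fs = 0.7 kHz.
0.7 kHz ≤ fs/2 = 22.4 kHz, appears at 0.7 kHz.
59.5 kHz mod fs = 14.7 kHz.
14.7 kHz ≤ fs/2 = 22.4 kHz, appears at 14.7 kHz.
Distinct values: {0.7 kHz, 14.7 kHz}.

0.7 kHz, 14.7 kHz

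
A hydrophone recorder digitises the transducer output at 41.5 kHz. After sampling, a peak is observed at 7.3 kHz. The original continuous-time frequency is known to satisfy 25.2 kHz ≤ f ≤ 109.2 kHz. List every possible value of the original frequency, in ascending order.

34.2 kHz, 48.8 kHz, 75.7 kHz, 90.3 kHz

Frequencies that alias to 7.3 kHz are k·fs ± 7.3 kHz for integer k ≥ 0.
k=0: 7.3 kHz.
k=1: 34.2 kHz, 48.8 kHz.
k=2: 75.7 kHz, 90.3 kHz.
k=3: 117.2 kHz, 131.8 kHz.
Within [25.2 kHz, 109.2 kHz]: 34.2 kHz, 48.8 kHz, 75.7 kHz, 90.3 kHz.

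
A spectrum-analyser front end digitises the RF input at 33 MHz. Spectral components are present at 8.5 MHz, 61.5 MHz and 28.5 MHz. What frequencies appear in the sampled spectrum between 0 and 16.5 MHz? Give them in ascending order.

fs/2 = 16.5 MHz.
8.5 MHz ≤ fs/2 = 16.5 MHz, passes unchanged.
61.5 MHz mod fs = 28.5 MHz.
28.5 MHz > fs/2 = 16.5 MHz, folds to fs − 28.5 MHz = 4.5 MHz.
28.5 MHz > fs/2 = 16.5 MHz, folds to fs − 28.5 MHz = 4.5 MHz.
Distinct values: {4.5 MHz, 8.5 MHz}.

4.5 MHz, 8.5 MHz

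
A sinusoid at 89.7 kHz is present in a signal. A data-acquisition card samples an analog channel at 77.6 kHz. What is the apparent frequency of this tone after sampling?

89.7 kHz mod fs = 12.1 kHz.
12.1 kHz ≤ fs/2 = 38.8 kHz, appears at 12.1 kHz.

12.1 kHz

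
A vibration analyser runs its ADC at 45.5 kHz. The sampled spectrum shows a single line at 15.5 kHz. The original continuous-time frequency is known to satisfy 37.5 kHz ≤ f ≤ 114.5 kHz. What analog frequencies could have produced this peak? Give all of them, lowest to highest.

61 kHz, 75.5 kHz, 106.5 kHz

Frequencies that alias to 15.5 kHz are k·fs ± 15.5 kHz for integer k ≥ 0.
k=0: 15.5 kHz.
k=1: 30 kHz, 61 kHz.
k=2: 75.5 kHz, 106.5 kHz.
k=3: 121 kHz, 152 kHz.
Within [37.5 kHz, 114.5 kHz]: 61 kHz, 75.5 kHz, 106.5 kHz.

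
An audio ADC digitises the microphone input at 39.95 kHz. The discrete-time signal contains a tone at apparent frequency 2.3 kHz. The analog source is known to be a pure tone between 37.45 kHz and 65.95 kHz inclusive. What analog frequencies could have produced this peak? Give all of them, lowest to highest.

37.65 kHz, 42.25 kHz

Frequencies that alias to 2.3 kHz are k·fs ± 2.3 kHz for integer k ≥ 0.
k=0: 2.3 kHz.
k=1: 37.65 kHz, 42.25 kHz.
k=2: 77.6 kHz, 82.2 kHz.
Within [37.45 kHz, 65.95 kHz]: 37.65 kHz, 42.25 kHz.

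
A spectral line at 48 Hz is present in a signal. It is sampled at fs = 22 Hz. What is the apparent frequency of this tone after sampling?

4 Hz

48 Hz mod fs = 4 Hz.
4 Hz ≤ fs/2 = 11 Hz, appears at 4 Hz.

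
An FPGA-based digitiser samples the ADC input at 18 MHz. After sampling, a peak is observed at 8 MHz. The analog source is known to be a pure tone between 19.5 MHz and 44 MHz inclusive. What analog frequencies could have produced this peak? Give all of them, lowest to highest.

Frequencies that alias to 8 MHz are k·fs ± 8 MHz for integer k ≥ 0.
k=0: 8 MHz.
k=1: 10 MHz, 26 MHz.
k=2: 28 MHz, 44 MHz.
k=3: 46 MHz, 62 MHz.
Within [19.5 MHz, 44 MHz]: 26 MHz, 28 MHz, 44 MHz.

26 MHz, 28 MHz, 44 MHz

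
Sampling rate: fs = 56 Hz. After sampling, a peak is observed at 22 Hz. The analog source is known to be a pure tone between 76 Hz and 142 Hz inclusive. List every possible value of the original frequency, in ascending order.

78 Hz, 90 Hz, 134 Hz

Frequencies that alias to 22 Hz are k·fs ± 22 Hz for integer k ≥ 0.
k=0: 22 Hz.
k=1: 34 Hz, 78 Hz.
k=2: 90 Hz, 134 Hz.
k=3: 146 Hz, 190 Hz.
Within [76 Hz, 142 Hz]: 78 Hz, 90 Hz, 134 Hz.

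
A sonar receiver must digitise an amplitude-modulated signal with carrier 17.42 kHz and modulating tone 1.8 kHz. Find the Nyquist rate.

AM sidebands sit at fc ± fm = 15.62 kHz and 19.22 kHz.
Highest-frequency component: 19.22 kHz.
Nyquist rate = 2 × 19.22 kHz = 38.44 kHz.

38.44 kHz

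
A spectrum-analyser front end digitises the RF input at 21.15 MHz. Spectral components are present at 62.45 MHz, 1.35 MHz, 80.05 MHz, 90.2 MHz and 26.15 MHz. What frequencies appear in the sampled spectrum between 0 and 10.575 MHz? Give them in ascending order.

fs/2 = 10.575 MHz.
62.45 MHz mod fs = 20.15 MHz.
20.15 MHz > fs/2 = 10.575 MHz, folds to fs − 20.15 MHz = 1 MHz.
1.35 MHz ≤ fs/2 = 10.575 MHz, passes unchanged.
80.05 MHz mod fs = 16.6 MHz.
16.6 MHz > fs/2 = 10.575 MHz, folds to fs − 16.6 MHz = 4.55 MHz.
90.2 MHz mod fs = 5.6 MHz.
5.6 MHz ≤ fs/2 = 10.575 MHz, appears at 5.6 MHz.
26.15 MHz mod fs = 5 MHz.
5 MHz ≤ fs/2 = 10.575 MHz, appears at 5 MHz.
Distinct values: {1 MHz, 1.35 MHz, 4.55 MHz, 5 MHz, 5.6 MHz}.

1 MHz, 1.35 MHz, 4.55 MHz, 5 MHz, 5.6 MHz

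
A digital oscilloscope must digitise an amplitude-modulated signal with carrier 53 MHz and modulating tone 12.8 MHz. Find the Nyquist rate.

131.6 MHz

AM sidebands sit at fc ± fm = 40.2 MHz and 65.8 MHz.
Highest-frequency component: 65.8 MHz.
Nyquist rate = 2 × 65.8 MHz = 131.6 MHz.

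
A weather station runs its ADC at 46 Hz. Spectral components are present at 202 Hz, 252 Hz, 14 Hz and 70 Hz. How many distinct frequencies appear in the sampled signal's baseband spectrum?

fs/2 = 23 Hz.
202 Hz mod fs = 18 Hz.
18 Hz ≤ fs/2 = 23 Hz, appears at 18 Hz.
252 Hz mod fs = 22 Hz.
22 Hz ≤ fs/2 = 23 Hz, appears at 22 Hz.
14 Hz ≤ fs/2 = 23 Hz, passes unchanged.
70 Hz mod fs = 24 Hz.
24 Hz > fs/2 = 23 Hz, folds to fs − 24 Hz = 22 Hz.
Distinct values: {14 Hz, 18 Hz, 22 Hz} → 3.

3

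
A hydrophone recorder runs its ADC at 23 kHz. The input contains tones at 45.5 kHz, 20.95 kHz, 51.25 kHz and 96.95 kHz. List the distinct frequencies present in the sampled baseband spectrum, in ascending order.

fs/2 = 11.5 kHz.
45.5 kHz mod fs = 22.5 kHz.
22.5 kHz > fs/2 = 11.5 kHz, folds to fs − 22.5 kHz = 0.5 kHz.
20.95 kHz > fs/2 = 11.5 kHz, folds to fs − 20.95 kHz = 2.05 kHz.
51.25 kHz mod fs = 5.25 kHz.
5.25 kHz ≤ fs/2 = 11.5 kHz, appears at 5.25 kHz.
96.95 kHz mod fs = 4.95 kHz.
4.95 kHz ≤ fs/2 = 11.5 kHz, appears at 4.95 kHz.
Distinct values: {0.5 kHz, 2.05 kHz, 4.95 kHz, 5.25 kHz}.

0.5 kHz, 2.05 kHz, 4.95 kHz, 5.25 kHz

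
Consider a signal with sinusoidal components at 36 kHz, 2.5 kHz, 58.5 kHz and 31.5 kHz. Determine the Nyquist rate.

Highest-frequency component: 58.5 kHz.
Nyquist rate = 2 × 58.5 kHz = 117 kHz.

117 kHz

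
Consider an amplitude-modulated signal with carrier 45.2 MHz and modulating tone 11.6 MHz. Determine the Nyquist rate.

AM sidebands sit at fc ± fm = 33.6 MHz and 56.8 MHz.
Highest-frequency component: 56.8 MHz.
Nyquist rate = 2 × 56.8 MHz = 113.6 MHz.

113.6 MHz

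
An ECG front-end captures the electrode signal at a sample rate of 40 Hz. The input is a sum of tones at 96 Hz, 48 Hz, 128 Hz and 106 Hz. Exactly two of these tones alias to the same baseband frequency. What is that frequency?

8 Hz

fs/2 = 20 Hz.
96 Hz mod fs = 16 Hz.
16 Hz ≤ fs/2 = 20 Hz, appears at 16 Hz.
48 Hz mod fs = 8 Hz.
8 Hz ≤ fs/2 = 20 Hz, appears at 8 Hz.
128 Hz mod fs = 8 Hz.
8 Hz ≤ fs/2 = 20 Hz, appears at 8 Hz.
106 Hz mod fs = 26 Hz.
26 Hz > fs/2 = 20 Hz, folds to fs − 26 Hz = 14 Hz.
48 Hz and 128 Hz both map to 8 Hz.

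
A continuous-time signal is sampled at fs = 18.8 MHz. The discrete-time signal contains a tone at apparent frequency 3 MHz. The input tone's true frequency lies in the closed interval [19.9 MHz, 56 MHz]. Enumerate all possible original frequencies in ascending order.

Frequencies that alias to 3 MHz are k·fs ± 3 MHz for integer k ≥ 0.
k=0: 3 MHz.
k=1: 15.8 MHz, 21.8 MHz.
k=2: 34.6 MHz, 40.6 MHz.
k=3: 53.4 MHz, 59.4 MHz.
k=4: 72.2 MHz, 78.2 MHz.
Within [19.9 MHz, 56 MHz]: 21.8 MHz, 34.6 MHz, 40.6 MHz, 53.4 MHz.

21.8 MHz, 34.6 MHz, 40.6 MHz, 53.4 MHz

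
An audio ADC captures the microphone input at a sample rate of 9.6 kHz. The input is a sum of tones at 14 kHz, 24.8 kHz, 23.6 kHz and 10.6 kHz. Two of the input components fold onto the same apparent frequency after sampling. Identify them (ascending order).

fs/2 = 4.8 kHz.
14 kHz mod fs = 4.4 kHz.
4.4 kHz ≤ fs/2 = 4.8 kHz, appears at 4.4 kHz.
24.8 kHz mod fs = 5.6 kHz.
5.6 kHz > fs/2 = 4.8 kHz, folds to fs − 5.6 kHz = 4 kHz.
23.6 kHz mod fs = 4.4 kHz.
4.4 kHz ≤ fs/2 = 4.8 kHz, appears at 4.4 kHz.
10.6 kHz mod fs = 1 kHz.
1 kHz ≤ fs/2 = 4.8 kHz, appears at 1 kHz.
14 kHz and 23.6 kHz both map to 4.4 kHz.

14 kHz, 23.6 kHz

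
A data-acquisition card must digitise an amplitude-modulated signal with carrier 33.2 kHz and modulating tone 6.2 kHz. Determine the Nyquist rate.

78.8 kHz

AM sidebands sit at fc ± fm = 27 kHz and 39.4 kHz.
Highest-frequency component: 39.4 kHz.
Nyquist rate = 2 × 39.4 kHz = 78.8 kHz.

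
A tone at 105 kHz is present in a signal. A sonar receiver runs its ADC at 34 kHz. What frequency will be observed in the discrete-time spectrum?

3 kHz

105 kHz mod fs = 3 kHz.
3 kHz ≤ fs/2 = 17 kHz, appears at 3 kHz.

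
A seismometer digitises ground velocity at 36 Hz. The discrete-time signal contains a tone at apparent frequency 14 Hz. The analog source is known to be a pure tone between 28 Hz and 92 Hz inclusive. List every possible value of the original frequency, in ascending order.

50 Hz, 58 Hz, 86 Hz

Frequencies that alias to 14 Hz are k·fs ± 14 Hz for integer k ≥ 0.
k=0: 14 Hz.
k=1: 22 Hz, 50 Hz.
k=2: 58 Hz, 86 Hz.
k=3: 94 Hz, 122 Hz.
Within [28 Hz, 92 Hz]: 50 Hz, 58 Hz, 86 Hz.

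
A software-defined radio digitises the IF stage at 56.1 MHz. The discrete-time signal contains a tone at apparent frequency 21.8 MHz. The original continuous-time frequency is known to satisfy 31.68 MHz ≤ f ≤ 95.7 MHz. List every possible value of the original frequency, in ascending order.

34.3 MHz, 77.9 MHz, 90.4 MHz

Frequencies that alias to 21.8 MHz are k·fs ± 21.8 MHz for integer k ≥ 0.
k=0: 21.8 MHz.
k=1: 34.3 MHz, 77.9 MHz.
k=2: 90.4 MHz, 134 MHz.
k=3: 146.5 MHz, 190.1 MHz.
Within [31.68 MHz, 95.7 MHz]: 34.3 MHz, 77.9 MHz, 90.4 MHz.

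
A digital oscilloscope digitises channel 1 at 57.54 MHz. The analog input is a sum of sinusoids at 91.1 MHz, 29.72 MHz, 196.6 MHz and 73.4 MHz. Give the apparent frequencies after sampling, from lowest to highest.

fs/2 = 28.77 MHz.
91.1 MHz mod fs = 33.56 MHz.
33.56 MHz > fs/2 = 28.77 MHz, folds to fs − 33.56 MHz = 23.98 MHz.
29.72 MHz > fs/2 = 28.77 MHz, folds to fs − 29.72 MHz = 27.82 MHz.
196.6 MHz mod fs = 23.98 MHz.
23.98 MHz ≤ fs/2 = 28.77 MHz, appears at 23.98 MHz.
73.4 MHz mod fs = 15.86 MHz.
15.86 MHz ≤ fs/2 = 28.77 MHz, appears at 15.86 MHz.
Distinct values: {15.86 MHz, 23.98 MHz, 27.82 MHz}.

15.86 MHz, 23.98 MHz, 27.82 MHz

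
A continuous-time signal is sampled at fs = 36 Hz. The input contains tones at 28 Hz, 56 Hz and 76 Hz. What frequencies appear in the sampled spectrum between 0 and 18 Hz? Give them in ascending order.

fs/2 = 18 Hz.
28 Hz > fs/2 = 18 Hz, folds to fs − 28 Hz = 8 Hz.
56 Hz mod fs = 20 Hz.
20 Hz > fs/2 = 18 Hz, folds to fs − 20 Hz = 16 Hz.
76 Hz mod fs = 4 Hz.
4 Hz ≤ fs/2 = 18 Hz, appears at 4 Hz.
Distinct values: {4 Hz, 8 Hz, 16 Hz}.

4 Hz, 8 Hz, 16 Hz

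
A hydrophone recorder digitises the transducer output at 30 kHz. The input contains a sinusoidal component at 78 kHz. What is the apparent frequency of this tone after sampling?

12 kHz

78 kHz mod fs = 18 kHz.
18 kHz > fs/2 = 15 kHz, folds to fs − 18 kHz = 12 kHz.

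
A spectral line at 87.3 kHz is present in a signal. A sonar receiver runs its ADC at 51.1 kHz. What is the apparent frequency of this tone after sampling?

87.3 kHz mod fs = 36.2 kHz.
36.2 kHz > fs/2 = 25.55 kHz, folds to fs − 36.2 kHz = 14.9 kHz.

14.9 kHz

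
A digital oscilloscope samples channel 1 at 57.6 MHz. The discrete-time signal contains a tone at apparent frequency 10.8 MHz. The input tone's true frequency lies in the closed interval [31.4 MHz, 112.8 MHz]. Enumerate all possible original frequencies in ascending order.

46.8 MHz, 68.4 MHz, 104.4 MHz

Frequencies that alias to 10.8 MHz are k·fs ± 10.8 MHz for integer k ≥ 0.
k=0: 10.8 MHz.
k=1: 46.8 MHz, 68.4 MHz.
k=2: 104.4 MHz, 126 MHz.
k=3: 162 MHz, 183.6 MHz.
Within [31.4 MHz, 112.8 MHz]: 46.8 MHz, 68.4 MHz, 104.4 MHz.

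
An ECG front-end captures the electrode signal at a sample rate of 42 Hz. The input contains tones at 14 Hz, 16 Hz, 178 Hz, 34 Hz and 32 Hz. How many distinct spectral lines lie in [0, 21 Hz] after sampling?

fs/2 = 21 Hz.
14 Hz ≤ fs/2 = 21 Hz, passes unchanged.
16 Hz ≤ fs/2 = 21 Hz, passes unchanged.
178 Hz mod fs = 10 Hz.
10 Hz ≤ fs/2 = 21 Hz, appears at 10 Hz.
34 Hz > fs/2 = 21 Hz, folds to fs − 34 Hz = 8 Hz.
32 Hz > fs/2 = 21 Hz, folds to fs − 32 Hz = 10 Hz.
Distinct values: {8 Hz, 10 Hz, 14 Hz, 16 Hz} → 4.

4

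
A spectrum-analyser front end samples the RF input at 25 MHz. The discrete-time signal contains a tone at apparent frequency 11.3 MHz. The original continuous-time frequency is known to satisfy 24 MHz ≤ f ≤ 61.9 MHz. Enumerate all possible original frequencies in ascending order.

Frequencies that alias to 11.3 MHz are k·fs ± 11.3 MHz for integer k ≥ 0.
k=0: 11.3 MHz.
k=1: 13.7 MHz, 36.3 MHz.
k=2: 38.7 MHz, 61.3 MHz.
k=3: 63.7 MHz, 86.3 MHz.
Within [24 MHz, 61.9 MHz]: 36.3 MHz, 38.7 MHz, 61.3 MHz.

36.3 MHz, 38.7 MHz, 61.3 MHz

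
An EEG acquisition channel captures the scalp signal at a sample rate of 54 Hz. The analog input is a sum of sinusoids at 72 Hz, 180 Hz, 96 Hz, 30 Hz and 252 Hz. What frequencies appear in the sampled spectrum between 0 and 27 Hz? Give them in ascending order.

fs/2 = 27 Hz.
72 Hz mod fs = 18 Hz.
18 Hz ≤ fs/2 = 27 Hz, appears at 18 Hz.
180 Hz mod fs = 18 Hz.
18 Hz ≤ fs/2 = 27 Hz, appears at 18 Hz.
96 Hz mod fs = 42 Hz.
42 Hz > fs/2 = 27 Hz, folds to fs − 42 Hz = 12 Hz.
30 Hz > fs/2 = 27 Hz, folds to fs − 30 Hz = 24 Hz.
252 Hz mod fs = 36 Hz.
36 Hz > fs/2 = 27 Hz, folds to fs − 36 Hz = 18 Hz.
Distinct values: {12 Hz, 18 Hz, 24 Hz}.

12 Hz, 18 Hz, 24 Hz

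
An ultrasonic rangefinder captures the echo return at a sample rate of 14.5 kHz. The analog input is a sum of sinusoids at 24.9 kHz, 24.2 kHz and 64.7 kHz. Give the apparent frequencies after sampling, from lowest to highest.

4.1 kHz, 4.8 kHz, 6.7 kHz

fs/2 = 7.25 kHz.
24.9 kHz mod fs = 10.4 kHz.
10.4 kHz > fs/2 = 7.25 kHz, folds to fs − 10.4 kHz = 4.1 kHz.
24.2 kHz mod fs = 9.7 kHz.
9.7 kHz > fs/2 = 7.25 kHz, folds to fs − 9.7 kHz = 4.8 kHz.
64.7 kHz mod fs = 6.7 kHz.
6.7 kHz ≤ fs/2 = 7.25 kHz, appears at 6.7 kHz.
Distinct values: {4.1 kHz, 4.8 kHz, 6.7 kHz}.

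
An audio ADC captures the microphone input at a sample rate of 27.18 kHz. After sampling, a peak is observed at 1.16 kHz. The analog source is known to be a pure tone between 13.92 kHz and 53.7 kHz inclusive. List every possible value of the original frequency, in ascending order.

Frequencies that alias to 1.16 kHz are k·fs ± 1.16 kHz for integer k ≥ 0.
k=0: 1.16 kHz.
k=1: 26.02 kHz, 28.34 kHz.
k=2: 53.2 kHz, 55.52 kHz.
k=3: 80.38 kHz, 82.7 kHz.
Within [13.92 kHz, 53.7 kHz]: 26.02 kHz, 28.34 kHz, 53.2 kHz.

26.02 kHz, 28.34 kHz, 53.2 kHz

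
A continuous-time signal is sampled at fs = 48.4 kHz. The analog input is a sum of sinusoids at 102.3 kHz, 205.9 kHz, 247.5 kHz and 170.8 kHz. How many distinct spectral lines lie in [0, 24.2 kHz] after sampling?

3

fs/2 = 24.2 kHz.
102.3 kHz mod fs = 5.5 kHz.
5.5 kHz ≤ fs/2 = 24.2 kHz, appears at 5.5 kHz.
205.9 kHz mod fs = 12.3 kHz.
12.3 kHz ≤ fs/2 = 24.2 kHz, appears at 12.3 kHz.
247.5 kHz mod fs = 5.5 kHz.
5.5 kHz ≤ fs/2 = 24.2 kHz, appears at 5.5 kHz.
170.8 kHz mod fs = 25.6 kHz.
25.6 kHz > fs/2 = 24.2 kHz, folds to fs − 25.6 kHz = 22.8 kHz.
Distinct values: {5.5 kHz, 12.3 kHz, 22.8 kHz} → 3.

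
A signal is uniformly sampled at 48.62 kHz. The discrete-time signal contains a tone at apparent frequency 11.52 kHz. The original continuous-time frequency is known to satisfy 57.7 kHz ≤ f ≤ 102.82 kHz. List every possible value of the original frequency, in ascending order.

Frequencies that alias to 11.52 kHz are k·fs ± 11.52 kHz for integer k ≥ 0.
k=0: 11.52 kHz.
k=1: 37.1 kHz, 60.14 kHz.
k=2: 85.72 kHz, 108.76 kHz.
k=3: 134.34 kHz, 157.38 kHz.
Within [57.7 kHz, 102.82 kHz]: 60.14 kHz, 85.72 kHz.

60.14 kHz, 85.72 kHz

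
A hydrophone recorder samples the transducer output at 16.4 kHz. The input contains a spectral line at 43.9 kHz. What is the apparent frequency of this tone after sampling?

43.9 kHz mod fs = 11.1 kHz.
11.1 kHz > fs/2 = 8.2 kHz, folds to fs − 11.1 kHz = 5.3 kHz.

5.3 kHz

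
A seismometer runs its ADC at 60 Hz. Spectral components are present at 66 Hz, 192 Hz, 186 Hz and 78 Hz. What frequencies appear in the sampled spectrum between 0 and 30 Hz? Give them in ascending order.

6 Hz, 12 Hz, 18 Hz

fs/2 = 30 Hz.
66 Hz mod fs = 6 Hz.
6 Hz ≤ fs/2 = 30 Hz, appears at 6 Hz.
192 Hz mod fs = 12 Hz.
12 Hz ≤ fs/2 = 30 Hz, appears at 12 Hz.
186 Hz mod fs = 6 Hz.
6 Hz ≤ fs/2 = 30 Hz, appears at 6 Hz.
78 Hz mod fs = 18 Hz.
18 Hz ≤ fs/2 = 30 Hz, appears at 18 Hz.
Distinct values: {6 Hz, 12 Hz, 18 Hz}.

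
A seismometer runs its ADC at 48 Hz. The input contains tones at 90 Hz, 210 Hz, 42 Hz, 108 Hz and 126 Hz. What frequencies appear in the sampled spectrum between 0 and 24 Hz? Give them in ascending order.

6 Hz, 12 Hz, 18 Hz

fs/2 = 24 Hz.
90 Hz mod fs = 42 Hz.
42 Hz > fs/2 = 24 Hz, folds to fs − 42 Hz = 6 Hz.
210 Hz mod fs = 18 Hz.
18 Hz ≤ fs/2 = 24 Hz, appears at 18 Hz.
42 Hz > fs/2 = 24 Hz, folds to fs − 42 Hz = 6 Hz.
108 Hz mod fs = 12 Hz.
12 Hz ≤ fs/2 = 24 Hz, appears at 12 Hz.
126 Hz mod fs = 30 Hz.
30 Hz > fs/2 = 24 Hz, folds to fs − 30 Hz = 18 Hz.
Distinct values: {6 Hz, 12 Hz, 18 Hz}.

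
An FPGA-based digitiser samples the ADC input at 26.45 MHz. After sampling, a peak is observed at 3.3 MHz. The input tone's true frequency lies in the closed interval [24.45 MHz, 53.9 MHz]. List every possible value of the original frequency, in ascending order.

29.75 MHz, 49.6 MHz

Frequencies that alias to 3.3 MHz are k·fs ± 3.3 MHz for integer k ≥ 0.
k=0: 3.3 MHz.
k=1: 23.15 MHz, 29.75 MHz.
k=2: 49.6 MHz, 56.2 MHz.
k=3: 76.05 MHz, 82.65 MHz.
Within [24.45 MHz, 53.9 MHz]: 29.75 MHz, 49.6 MHz.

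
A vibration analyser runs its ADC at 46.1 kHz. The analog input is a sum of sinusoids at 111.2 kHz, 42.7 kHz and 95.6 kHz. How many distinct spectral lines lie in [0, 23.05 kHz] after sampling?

2

fs/2 = 23.05 kHz.
111.2 kHz mod fs = 19 kHz.
19 kHz ≤ fs/2 = 23.05 kHz, appears at 19 kHz.
42.7 kHz > fs/2 = 23.05 kHz, folds to fs − 42.7 kHz = 3.4 kHz.
95.6 kHz mod fs = 3.4 kHz.
3.4 kHz ≤ fs/2 = 23.05 kHz, appears at 3.4 kHz.
Distinct values: {3.4 kHz, 19 kHz} → 2.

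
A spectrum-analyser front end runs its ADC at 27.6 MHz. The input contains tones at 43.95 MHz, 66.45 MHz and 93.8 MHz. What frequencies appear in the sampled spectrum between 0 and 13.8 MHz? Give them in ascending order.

fs/2 = 13.8 MHz.
43.95 MHz mod fs = 16.35 MHz.
16.35 MHz > fs/2 = 13.8 MHz, folds to fs − 16.35 MHz = 11.25 MHz.
66.45 MHz mod fs = 11.25 MHz.
11.25 MHz ≤ fs/2 = 13.8 MHz, appears at 11.25 MHz.
93.8 MHz mod fs = 11 MHz.
11 MHz ≤ fs/2 = 13.8 MHz, appears at 11 MHz.
Distinct values: {11 MHz, 11.25 MHz}.

11 MHz, 11.25 MHz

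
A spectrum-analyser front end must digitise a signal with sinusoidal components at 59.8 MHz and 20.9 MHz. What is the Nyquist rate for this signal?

Highest-frequency component: 59.8 MHz.
Nyquist rate = 2 × 59.8 MHz = 119.6 MHz.

119.6 MHz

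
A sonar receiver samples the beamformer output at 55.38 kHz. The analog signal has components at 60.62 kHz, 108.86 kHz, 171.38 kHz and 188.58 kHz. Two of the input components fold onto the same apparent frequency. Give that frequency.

5.24 kHz

fs/2 = 27.69 kHz.
60.62 kHz mod fs = 5.24 kHz.
5.24 kHz ≤ fs/2 = 27.69 kHz, appears at 5.24 kHz.
108.86 kHz mod fs = 53.48 kHz.
53.48 kHz > fs/2 = 27.69 kHz, folds to fs − 53.48 kHz = 1.9 kHz.
171.38 kHz mod fs = 5.24 kHz.
5.24 kHz ≤ fs/2 = 27.69 kHz, appears at 5.24 kHz.
188.58 kHz mod fs = 22.44 kHz.
22.44 kHz ≤ fs/2 = 27.69 kHz, appears at 22.44 kHz.
60.62 kHz and 171.38 kHz both map to 5.24 kHz.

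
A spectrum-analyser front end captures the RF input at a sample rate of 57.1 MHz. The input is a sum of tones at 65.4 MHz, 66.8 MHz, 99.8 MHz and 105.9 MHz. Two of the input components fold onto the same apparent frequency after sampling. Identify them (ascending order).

65.4 MHz, 105.9 MHz

fs/2 = 28.55 MHz.
65.4 MHz mod fs = 8.3 MHz.
8.3 MHz ≤ fs/2 = 28.55 MHz, appears at 8.3 MHz.
66.8 MHz mod fs = 9.7 MHz.
9.7 MHz ≤ fs/2 = 28.55 MHz, appears at 9.7 MHz.
99.8 MHz mod fs = 42.7 MHz.
42.7 MHz > fs/2 = 28.55 MHz, folds to fs − 42.7 MHz = 14.4 MHz.
105.9 MHz mod fs = 48.8 MHz.
48.8 MHz > fs/2 = 28.55 MHz, folds to fs − 48.8 MHz = 8.3 MHz.
65.4 MHz and 105.9 MHz both map to 8.3 MHz.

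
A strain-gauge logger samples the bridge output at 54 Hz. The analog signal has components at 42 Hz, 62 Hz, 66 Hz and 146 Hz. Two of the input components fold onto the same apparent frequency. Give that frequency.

fs/2 = 27 Hz.
42 Hz > fs/2 = 27 Hz, folds to fs − 42 Hz = 12 Hz.
62 Hz mod fs = 8 Hz.
8 Hz ≤ fs/2 = 27 Hz, appears at 8 Hz.
66 Hz mod fs = 12 Hz.
12 Hz ≤ fs/2 = 27 Hz, appears at 12 Hz.
146 Hz mod fs = 38 Hz.
38 Hz > fs/2 = 27 Hz, folds to fs − 38 Hz = 16 Hz.
42 Hz and 66 Hz both map to 12 Hz.

12 Hz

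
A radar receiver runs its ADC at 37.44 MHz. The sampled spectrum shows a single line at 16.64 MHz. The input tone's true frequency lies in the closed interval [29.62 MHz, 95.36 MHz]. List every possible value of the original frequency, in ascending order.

Frequencies that alias to 16.64 MHz are k·fs ± 16.64 MHz for integer k ≥ 0.
k=0: 16.64 MHz.
k=1: 20.8 MHz, 54.08 MHz.
k=2: 58.24 MHz, 91.52 MHz.
k=3: 95.68 MHz, 128.96 MHz.
Within [29.62 MHz, 95.36 MHz]: 54.08 MHz, 58.24 MHz, 91.52 MHz.

54.08 MHz, 58.24 MHz, 91.52 MHz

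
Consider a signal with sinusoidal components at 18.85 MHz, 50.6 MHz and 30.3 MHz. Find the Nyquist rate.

101.2 MHz

Highest-frequency component: 50.6 MHz.
Nyquist rate = 2 × 50.6 MHz = 101.2 MHz.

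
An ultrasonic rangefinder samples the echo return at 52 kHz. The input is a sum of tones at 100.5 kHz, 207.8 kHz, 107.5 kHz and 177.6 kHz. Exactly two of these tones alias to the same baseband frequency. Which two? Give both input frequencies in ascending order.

fs/2 = 26 kHz.
100.5 kHz mod fs = 48.5 kHz.
48.5 kHz > fs/2 = 26 kHz, folds to fs − 48.5 kHz = 3.5 kHz.
207.8 kHz mod fs = 51.8 kHz.
51.8 kHz > fs/2 = 26 kHz, folds to fs − 51.8 kHz = 0.2 kHz.
107.5 kHz mod fs = 3.5 kHz.
3.5 kHz ≤ fs/2 = 26 kHz, appears at 3.5 kHz.
177.6 kHz mod fs = 21.6 kHz.
21.6 kHz ≤ fs/2 = 26 kHz, appears at 21.6 kHz.
100.5 kHz and 107.5 kHz both map to 3.5 kHz.

100.5 kHz, 107.5 kHz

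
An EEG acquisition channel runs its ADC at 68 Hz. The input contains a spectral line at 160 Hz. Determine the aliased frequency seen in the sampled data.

24 Hz

160 Hz mod fs = 24 Hz.
24 Hz ≤ fs/2 = 34 Hz, appears at 24 Hz.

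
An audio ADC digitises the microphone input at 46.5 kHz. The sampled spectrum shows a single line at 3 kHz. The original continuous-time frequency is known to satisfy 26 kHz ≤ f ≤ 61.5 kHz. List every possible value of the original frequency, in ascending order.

Frequencies that alias to 3 kHz are k·fs ± 3 kHz for integer k ≥ 0.
k=0: 3 kHz.
k=1: 43.5 kHz, 49.5 kHz.
k=2: 90 kHz, 96 kHz.
Within [26 kHz, 61.5 kHz]: 43.5 kHz, 49.5 kHz.

43.5 kHz, 49.5 kHz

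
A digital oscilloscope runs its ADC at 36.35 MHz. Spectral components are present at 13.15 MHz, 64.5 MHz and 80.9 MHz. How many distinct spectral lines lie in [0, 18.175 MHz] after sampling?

2

fs/2 = 18.175 MHz.
13.15 MHz ≤ fs/2 = 18.175 MHz, passes unchanged.
64.5 MHz mod fs = 28.15 MHz.
28.15 MHz > fs/2 = 18.175 MHz, folds to fs − 28.15 MHz = 8.2 MHz.
80.9 MHz mod fs = 8.2 MHz.
8.2 MHz ≤ fs/2 = 18.175 MHz, appears at 8.2 MHz.
Distinct values: {8.2 MHz, 13.15 MHz} → 2.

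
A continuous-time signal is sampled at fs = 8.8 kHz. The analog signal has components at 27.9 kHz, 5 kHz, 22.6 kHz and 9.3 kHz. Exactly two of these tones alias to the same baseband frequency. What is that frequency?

3.8 kHz

fs/2 = 4.4 kHz.
27.9 kHz mod fs = 1.5 kHz.
1.5 kHz ≤ fs/2 = 4.4 kHz, appears at 1.5 kHz.
5 kHz > fs/2 = 4.4 kHz, folds to fs − 5 kHz = 3.8 kHz.
22.6 kHz mod fs = 5 kHz.
5 kHz > fs/2 = 4.4 kHz, folds to fs − 5 kHz = 3.8 kHz.
9.3 kHz mod fs = 0.5 kHz.
0.5 kHz ≤ fs/2 = 4.4 kHz, appears at 0.5 kHz.
5 kHz and 22.6 kHz both map to 3.8 kHz.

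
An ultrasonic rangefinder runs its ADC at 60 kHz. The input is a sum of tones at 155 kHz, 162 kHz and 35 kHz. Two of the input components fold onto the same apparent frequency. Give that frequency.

25 kHz

fs/2 = 30 kHz.
155 kHz mod fs = 35 kHz.
35 kHz > fs/2 = 30 kHz, folds to fs − 35 kHz = 25 kHz.
162 kHz mod fs = 42 kHz.
42 kHz > fs/2 = 30 kHz, folds to fs − 42 kHz = 18 kHz.
35 kHz > fs/2 = 30 kHz, folds to fs − 35 kHz = 25 kHz.
35 kHz and 155 kHz both map to 25 kHz.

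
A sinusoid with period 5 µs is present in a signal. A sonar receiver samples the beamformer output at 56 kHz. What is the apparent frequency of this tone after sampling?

24 kHz

T = 5 µs → f = 1/T = 200 kHz.
200 kHz mod fs = 32 kHz.
32 kHz > fs/2 = 28 kHz, folds to fs − 32 kHz = 24 kHz.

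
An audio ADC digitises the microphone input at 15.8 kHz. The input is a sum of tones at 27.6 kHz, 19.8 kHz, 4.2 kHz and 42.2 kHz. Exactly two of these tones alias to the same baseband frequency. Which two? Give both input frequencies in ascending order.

fs/2 = 7.9 kHz.
27.6 kHz mod fs = 11.8 kHz.
11.8 kHz > fs/2 = 7.9 kHz, folds to fs − 11.8 kHz = 4 kHz.
19.8 kHz mod fs = 4 kHz.
4 kHz ≤ fs/2 = 7.9 kHz, appears at 4 kHz.
4.2 kHz ≤ fs/2 = 7.9 kHz, passes unchanged.
42.2 kHz mod fs = 10.6 kHz.
10.6 kHz > fs/2 = 7.9 kHz, folds to fs − 10.6 kHz = 5.2 kHz.
19.8 kHz and 27.6 kHz both map to 4 kHz.

19.8 kHz, 27.6 kHz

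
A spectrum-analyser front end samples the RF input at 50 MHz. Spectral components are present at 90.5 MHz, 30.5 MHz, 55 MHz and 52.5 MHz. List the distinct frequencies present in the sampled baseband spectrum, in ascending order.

2.5 MHz, 5 MHz, 9.5 MHz, 19.5 MHz

fs/2 = 25 MHz.
90.5 MHz mod fs = 40.5 MHz.
40.5 MHz > fs/2 = 25 MHz, folds to fs − 40.5 MHz = 9.5 MHz.
30.5 MHz > fs/2 = 25 MHz, folds to fs − 30.5 MHz = 19.5 MHz.
55 MHz mod fs = 5 MHz.
5 MHz ≤ fs/2 = 25 MHz, appears at 5 MHz.
52.5 MHz mod fs = 2.5 MHz.
2.5 MHz ≤ fs/2 = 25 MHz, appears at 2.5 MHz.
Distinct values: {2.5 MHz, 5 MHz, 9.5 MHz, 19.5 MHz}.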